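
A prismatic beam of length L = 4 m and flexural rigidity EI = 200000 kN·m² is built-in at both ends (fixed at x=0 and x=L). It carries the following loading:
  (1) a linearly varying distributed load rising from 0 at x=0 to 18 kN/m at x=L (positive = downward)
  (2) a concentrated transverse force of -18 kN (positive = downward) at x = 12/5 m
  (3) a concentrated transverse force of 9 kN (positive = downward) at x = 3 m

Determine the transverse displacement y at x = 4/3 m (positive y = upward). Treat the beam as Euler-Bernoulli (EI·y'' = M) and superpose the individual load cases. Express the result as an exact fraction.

y(4/3) = -34997/4050000000 m

Load 1 — triangular load w₀=18 kN/m (0→w₀ over full span):
  y_1 = -w₀x²(L-x)²(x+2L)/(120LEI) = -18·(4/3)²·(4-(4/3))²·((4/3)+2·4)/(120·4·200000) = -28/1265625 m
Load 2 — point force P=-18 kN at a=12/5 m (b=L-a=8/5):
  y_2 = -Pb²x²(3aL-(3a+b)x)/(6L³EI)  [x≤a] = -(-18)·(8/5)²·(4/3)²·(3·(12/5)·4-(3·(12/5)+(8/5))·(4/3))/(6·4³·200000) = 64/3515625 m
Load 3 — point force P=9 kN at a=3 m (b=L-a=1):
  y_3 = -Pb²x²(3aL-(3a+b)x)/(6L³EI)  [x≤a] = -9·1²·(4/3)²·(3·3·4-(3·3+1)·(4/3))/(6·4³·200000) = -17/3600000 m
Superposition: y = Σ y_i = -34997/4050000000 m ≈ -0.000009 m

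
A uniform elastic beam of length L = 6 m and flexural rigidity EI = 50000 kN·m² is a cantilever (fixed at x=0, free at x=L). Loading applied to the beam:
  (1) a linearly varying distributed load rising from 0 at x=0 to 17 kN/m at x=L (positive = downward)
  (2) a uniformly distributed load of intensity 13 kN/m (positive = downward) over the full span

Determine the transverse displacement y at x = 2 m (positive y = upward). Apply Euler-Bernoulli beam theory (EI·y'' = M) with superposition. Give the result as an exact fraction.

Load 1 — triangular load w₀=17 kN/m (0→w₀ over full span):
  y_1 = (w₀Lx³/12-w₀L²x²/6-w₀x⁵/(120L))/EI = (17·6·2³/12-17·6²·2²/6-17·2⁵/(120·6))/50000 = -7667/1125000 m
Load 2 — uniform load w=13 kN/m over full span:
  y_2 = -wx²(x²-4Lx+6L²)/(24EI) = -13·2²·(2²-4·6·2+6·6²)/(24·50000) = -559/75000 m
Superposition: y = Σ y_i = -4013/281250 m ≈ -0.014268 m

y(2) = -4013/281250 m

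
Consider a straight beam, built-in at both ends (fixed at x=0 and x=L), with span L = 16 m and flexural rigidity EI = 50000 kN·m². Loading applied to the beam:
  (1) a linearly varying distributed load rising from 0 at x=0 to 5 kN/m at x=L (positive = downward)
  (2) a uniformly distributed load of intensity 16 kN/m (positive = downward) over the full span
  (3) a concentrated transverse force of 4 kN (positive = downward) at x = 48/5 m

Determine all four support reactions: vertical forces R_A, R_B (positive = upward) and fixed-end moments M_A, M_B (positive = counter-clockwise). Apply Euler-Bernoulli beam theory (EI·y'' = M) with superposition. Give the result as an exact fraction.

R_A = 17676/125 kN, M_A = 48768/125 kN·m, R_B = 19824/125 kN, M_B = -155456/375 kN·m

Load 1 — triangular load w₀=5 kN/m (0→w₀ over full span):
  R_A = 3w₀L/20 = 3·5·16/20 = 12 kN
  M_A = w₀L²/30 = 5·16²/30 = 128/3 kN·m
  R_B = 7w₀L/20 = 7·5·16/20 = 28 kN
  M_B = -w₀L²/20 = -5·16²/20 = -64 kN·m
Load 2 — uniform load w=16 kN/m over full span:
  R_A = wL/2 = 16·16/2 = 128 kN
  M_A = wL²/12 = 16·16²/12 = 1024/3 kN·m
  R_B = wL/2 = 16·16/2 = 128 kN
  M_B = -wL²/12 = -16·16²/12 = -1024/3 kN·m
Load 3 — point force P=4 kN at a=48/5 m (b=L-a=32/5):
  R_A = Pb²(3a+b)/L³ = 4·(32/5)²·(3·(48/5)+(32/5))/16³ = 176/125 kN
  M_A = Pab²/L² = 4·(48/5)·(32/5)²/16² = 768/125 kN·m
  R_B = Pa²(a+3b)/L³ = 4·(48/5)²·((48/5)+3·(32/5))/16³ = 324/125 kN
  M_B = -Pa²b/L² = -4·(48/5)²·(32/5)/16² = -1152/125 kN·m
Superposition: R_A = 17676/125 kN, M_A = 48768/125 kN·m, R_B = 19824/125 kN, M_B = -155456/375 kN·m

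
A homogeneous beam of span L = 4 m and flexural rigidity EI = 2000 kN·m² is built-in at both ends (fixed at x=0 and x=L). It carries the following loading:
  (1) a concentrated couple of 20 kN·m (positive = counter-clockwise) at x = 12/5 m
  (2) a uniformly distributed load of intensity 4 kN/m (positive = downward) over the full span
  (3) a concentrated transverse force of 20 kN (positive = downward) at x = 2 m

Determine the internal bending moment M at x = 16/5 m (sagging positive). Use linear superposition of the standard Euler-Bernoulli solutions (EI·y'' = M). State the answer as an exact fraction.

M(16/5) = -418/75 kN·m

Load 1 — applied couple M₀=20 kN·m at a=12/5 m (b=L-a=8/5):
  M_1 = R_Ax - M_A - M₀  [x>a] with R_A=36/5, M_A=32/5 = (36/5)·(16/5) - (32/5) - 20 = -84/25 kN·m
Load 2 — uniform load w=4 kN/m over full span:
  M_2 = wLx/2 - wL²/12 - wx²/2 = 4·4·(16/5)/2 - 4·4²/12 - 4·(16/5)²/2 = -16/75 kN·m
Load 3 — point force P=20 kN at a=2 m (b=L-a=2):
  M_3 = Pa²(a+3b)(L-x)/L³ - Pa²b/L²  [x>a] = 20·2²·(2+3·2)·(4-(16/5))/4³ - 20·2²·2/4² = -2 kN·m
Superposition: M = Σ M_i = -418/75 kN·m ≈ -5.573333 kN·m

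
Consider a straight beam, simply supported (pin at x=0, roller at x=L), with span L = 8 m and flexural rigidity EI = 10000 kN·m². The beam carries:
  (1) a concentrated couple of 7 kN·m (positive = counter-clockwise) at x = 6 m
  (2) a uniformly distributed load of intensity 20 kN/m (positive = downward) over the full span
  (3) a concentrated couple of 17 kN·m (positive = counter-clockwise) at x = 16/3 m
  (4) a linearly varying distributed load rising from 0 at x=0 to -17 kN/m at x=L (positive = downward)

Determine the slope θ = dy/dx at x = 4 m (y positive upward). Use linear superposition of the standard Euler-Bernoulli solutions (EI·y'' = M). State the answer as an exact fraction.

θ(4) = 713/600000 rad

Load 1 — applied couple M₀=7 kN·m at a=6 m (b=L-a=2):
  θ_1 = (M₀x²/(2L)+C₁)/EI  [x≤a] with C₁=M₀(3b²-L²)/(6L)=-91/12 = (7·4²/(2·8)+(-91/12))/10000 = -7/120000 rad
Load 2 — uniform load w=20 kN/m over full span:
  θ_2 = -w(L³-6Lx²+4x³)/(24EI) = -20·(8³-6·8·4²+4·4³)/(24·10000) = 0 rad
Load 3 — applied couple M₀=17 kN·m at a=16/3 m (b=L-a=8/3):
  θ_3 = (M₀x²/(2L)+C₁)/EI  [x≤a] with C₁=M₀(3b²-L²)/(6L)=-136/9 = (17·4²/(2·8)+(-136/9))/10000 = 17/90000 rad
Load 4 — triangular load w₀=-17 kN/m (0→w₀ over full span):
  θ_4 = -w₀(7L⁴-30L²x²+15x⁴)/(360LEI) = -(-17)·(7·8⁴-30·8²·4²+15·4⁴)/(360·8·10000) = 119/112500 rad
Superposition: θ = Σ θ_i = 713/600000 rad ≈ 0.001188 rad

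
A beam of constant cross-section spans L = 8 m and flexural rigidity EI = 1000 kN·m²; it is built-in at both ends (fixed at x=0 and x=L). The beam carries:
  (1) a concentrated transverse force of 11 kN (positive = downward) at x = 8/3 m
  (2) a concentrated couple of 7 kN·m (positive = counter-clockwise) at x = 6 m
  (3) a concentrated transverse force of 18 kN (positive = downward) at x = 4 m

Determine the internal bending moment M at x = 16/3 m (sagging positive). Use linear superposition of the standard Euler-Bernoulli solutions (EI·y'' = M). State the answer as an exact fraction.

M(16/3) = 13153/1296 kN·m

Load 1 — point force P=11 kN at a=8/3 m (b=L-a=16/3):
  M_1 = Pa²(a+3b)(L-x)/L³ - Pa²b/L²  [x>a] = 11·(8/3)²·((8/3)+3·(16/3))·(8-(16/3))/8³ - 11·(8/3)²·(16/3)/8² = 88/81 kN·m
Load 2 — applied couple M₀=7 kN·m at a=6 m (b=L-a=2):
  M_2 = R_Ax - M_A  [x≤a] with R_A=63/64, M_A=35/16 = (63/64)·(16/3) - (35/16) = 49/16 kN·m
Load 3 — point force P=18 kN at a=4 m (b=L-a=4):
  M_3 = Pa²(a+3b)(L-x)/L³ - Pa²b/L²  [x>a] = 18·4²·(4+3·4)·(8-(16/3))/8³ - 18·4²·4/8² = 6 kN·m
Superposition: M = Σ M_i = 13153/1296 kN·m ≈ 10.148920 kN·m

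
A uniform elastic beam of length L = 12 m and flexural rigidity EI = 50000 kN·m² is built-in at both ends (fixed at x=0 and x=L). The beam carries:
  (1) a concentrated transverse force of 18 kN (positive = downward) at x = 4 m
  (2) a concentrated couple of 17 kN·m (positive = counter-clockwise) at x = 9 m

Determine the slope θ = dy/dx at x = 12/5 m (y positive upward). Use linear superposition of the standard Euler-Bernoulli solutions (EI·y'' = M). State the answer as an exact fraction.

θ(12/5) = -291/312500 rad

Load 1 — point force P=18 kN at a=4 m (b=L-a=8):
  θ_1 = -Pb²x(2aL-(3a+b)x)/(2L³EI)  [x≤a] = -18·8²·(12/5)·(2·4·12-(3·4+8)·(12/5))/(2·12³·50000) = -12/15625 rad
Load 2 — applied couple M₀=17 kN·m at a=9 m (b=L-a=3):
  θ_2 = (R_Ax²/2 - M_Ax)/EI  [x≤a] with R_A=51/32, M_A=85/16 = ((51/32)·(12/5)²/2 - (85/16)·(12/5))/50000 = -51/312500 rad
Superposition: θ = Σ θ_i = -291/312500 rad ≈ -0.000931 rad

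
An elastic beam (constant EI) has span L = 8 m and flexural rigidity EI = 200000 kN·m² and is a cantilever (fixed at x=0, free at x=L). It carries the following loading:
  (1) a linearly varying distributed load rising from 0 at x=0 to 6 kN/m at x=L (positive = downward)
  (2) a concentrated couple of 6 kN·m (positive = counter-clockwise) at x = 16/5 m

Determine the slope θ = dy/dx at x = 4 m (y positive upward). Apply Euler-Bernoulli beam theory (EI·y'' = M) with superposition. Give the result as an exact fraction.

Load 1 — triangular load w₀=6 kN/m (0→w₀ over full span):
  θ_1 = (w₀Lx²/4-w₀L²x/3-w₀x⁴/(24L))/EI = (6·8·4²/4-6·8²·4/3-6·4⁴/(24·8))/200000 = -41/25000 rad
Load 2 — applied couple M₀=6 kN·m at a=16/5 m (b=L-a=24/5):
  θ_2 = M₀a/EI  [x>a] = 6·(16/5)/200000 = 3/31250 rad
Superposition: θ = Σ θ_i = -193/125000 rad ≈ -0.001544 rad

θ(4) = -193/125000 rad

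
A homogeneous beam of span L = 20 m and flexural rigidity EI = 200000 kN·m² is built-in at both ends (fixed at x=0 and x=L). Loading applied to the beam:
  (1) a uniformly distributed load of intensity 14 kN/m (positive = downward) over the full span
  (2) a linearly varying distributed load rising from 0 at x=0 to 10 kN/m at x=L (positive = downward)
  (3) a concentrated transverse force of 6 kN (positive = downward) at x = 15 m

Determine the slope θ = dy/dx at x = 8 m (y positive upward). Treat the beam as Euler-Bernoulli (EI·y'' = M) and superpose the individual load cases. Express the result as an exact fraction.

Load 1 — uniform load w=14 kN/m over full span:
  θ_1 = -wx(L-x)(L-2x)/(12EI) = -14·8·(20-8)·(20-2·8)/(12·200000) = -7/3125 rad
Load 2 — triangular load w₀=10 kN/m (0→w₀ over full span):
  θ_2 = -w₀(2x(L-x)(L-2x)(x+2L)+x²(L-x)²)/(120LEI) = -10·(2·8·(20-8)·(20-2·8)·(8+2·20)+8²·(20-8)²)/(120·20·200000) = -3/3125 rad
Load 3 — point force P=6 kN at a=15 m (b=L-a=5):
  θ_3 = -Pb²x(2aL-(3a+b)x)/(2L³EI)  [x≤a] = -6·5²·8·(2·15·20-(3·15+5)·8)/(2·20³·200000) = -3/40000 rad
Superposition: θ = Σ θ_i = -131/40000 rad ≈ -0.003275 rad

θ(8) = -131/40000 rad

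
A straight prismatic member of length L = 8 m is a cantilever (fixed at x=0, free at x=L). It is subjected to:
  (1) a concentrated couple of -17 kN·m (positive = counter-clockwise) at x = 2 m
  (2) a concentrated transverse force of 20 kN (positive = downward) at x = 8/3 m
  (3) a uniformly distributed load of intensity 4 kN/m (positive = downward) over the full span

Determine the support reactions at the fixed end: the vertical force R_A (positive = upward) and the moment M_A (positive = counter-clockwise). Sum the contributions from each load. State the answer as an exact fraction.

Load 1 — applied couple M₀=-17 kN·m at a=2 m (b=L-a=6):
  R_A = 0 kN
  M_A = -M₀ = -(-17) = 17 kN·m
Load 2 — point force P=20 kN at a=8/3 m (b=L-a=16/3):
  R_A = P = 20 kN
  M_A = Pa = 20·(8/3) = 160/3 kN·m
Load 3 — uniform load w=4 kN/m over full span:
  R_A = wL = 4·8 = 32 kN
  M_A = wL²/2 = 4·8²/2 = 128 kN·m
Superposition: R_A = 52 kN, M_A = 595/3 kN·m

R_A = 52 kN, M_A = 595/3 kN·m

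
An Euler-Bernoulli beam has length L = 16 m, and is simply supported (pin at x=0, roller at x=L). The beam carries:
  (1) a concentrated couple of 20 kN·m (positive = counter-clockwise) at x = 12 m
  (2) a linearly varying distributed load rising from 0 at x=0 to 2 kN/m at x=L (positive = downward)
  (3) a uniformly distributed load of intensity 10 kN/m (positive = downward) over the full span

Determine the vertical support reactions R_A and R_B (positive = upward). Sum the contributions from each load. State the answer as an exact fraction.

R_A = 1039/12 kN, R_B = 1073/12 kN

Load 1 — applied couple M₀=20 kN·m at a=12 m (b=L-a=4):
  R_A = M₀/L = 20/16 = 5/4 kN
  R_B = -M₀/L = -20/16 = -5/4 kN
Load 2 — triangular load w₀=2 kN/m (0→w₀ over full span):
  R_A = w₀L/6 = 2·16/6 = 16/3 kN
  R_B = w₀L/3 = 2·16/3 = 32/3 kN
Load 3 — uniform load w=10 kN/m over full span:
  R_A = wL/2 = 10·16/2 = 80 kN
  R_B = wL/2 = 10·16/2 = 80 kN
Superposition: R_A = 1039/12 kN, R_B = 1073/12 kN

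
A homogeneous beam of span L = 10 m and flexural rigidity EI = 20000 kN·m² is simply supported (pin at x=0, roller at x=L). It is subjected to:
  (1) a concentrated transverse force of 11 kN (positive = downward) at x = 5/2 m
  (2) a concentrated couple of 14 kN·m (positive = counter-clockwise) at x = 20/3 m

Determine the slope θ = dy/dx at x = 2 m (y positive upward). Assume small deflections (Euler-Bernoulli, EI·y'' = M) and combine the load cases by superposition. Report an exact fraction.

Load 1 — point force P=11 kN at a=5/2 m (b=L-a=15/2):
  θ_1 = -Pb(L²-b²-3x²)/(6LEI)  [x≤a] = -11·(15/2)·(10²-(15/2)²-3·2²)/(6·10·20000) = -1397/640000 rad
Load 2 — applied couple M₀=14 kN·m at a=20/3 m (b=L-a=10/3):
  θ_2 = (M₀x²/(2L)+C₁)/EI  [x≤a] with C₁=M₀(3b²-L²)/(6L)=-140/9 = (14·2²/(2·10)+(-140/9))/20000 = -287/450000 rad
Superposition: θ = Σ θ_i = -81233/28800000 rad ≈ -0.002821 rad

θ(2) = -81233/28800000 rad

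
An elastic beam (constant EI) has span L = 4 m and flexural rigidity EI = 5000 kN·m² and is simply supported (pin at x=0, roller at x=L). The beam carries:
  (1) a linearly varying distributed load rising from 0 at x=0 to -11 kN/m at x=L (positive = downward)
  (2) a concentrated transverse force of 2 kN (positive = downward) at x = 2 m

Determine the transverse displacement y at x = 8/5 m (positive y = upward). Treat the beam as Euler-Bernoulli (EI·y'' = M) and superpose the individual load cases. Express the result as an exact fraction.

Load 1 — triangular load w₀=-11 kN/m (0→w₀ over full span):
  y_1 = -w₀x(7L⁴-10L²x²+3x⁴)/(360LEI) = -(-11)·(8/5)·(7·4⁴-10·4²·(8/5)²+3·(8/5)⁴)/(360·4·5000) = 100408/29296875 m
Load 2 — point force P=2 kN at a=2 m (b=L-a=2):
  y_2 = -Pbx(L²-b²-x²)/(6LEI)  [x≤a] = -2·2·(8/5)·(4²-2²-(8/5)²)/(6·4·5000) = -118/234375 m
Superposition: y = Σ y_i = 85658/29296875 m ≈ 0.002924 m

y(8/5) = 85658/29296875 m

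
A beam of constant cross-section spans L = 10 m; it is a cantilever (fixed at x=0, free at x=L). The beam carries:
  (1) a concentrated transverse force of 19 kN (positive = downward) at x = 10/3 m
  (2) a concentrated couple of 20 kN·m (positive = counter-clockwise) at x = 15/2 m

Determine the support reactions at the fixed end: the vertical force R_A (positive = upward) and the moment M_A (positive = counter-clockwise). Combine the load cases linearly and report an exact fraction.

Load 1 — point force P=19 kN at a=10/3 m (b=L-a=20/3):
  R_A = P = 19 kN
  M_A = Pa = 19·(10/3) = 190/3 kN·m
Load 2 — applied couple M₀=20 kN·m at a=15/2 m (b=L-a=5/2):
  R_A = 0 kN
  M_A = -M₀ = -20 kN·m
Superposition: R_A = 19 kN, M_A = 130/3 kN·m

R_A = 19 kN, M_A = 130/3 kN·m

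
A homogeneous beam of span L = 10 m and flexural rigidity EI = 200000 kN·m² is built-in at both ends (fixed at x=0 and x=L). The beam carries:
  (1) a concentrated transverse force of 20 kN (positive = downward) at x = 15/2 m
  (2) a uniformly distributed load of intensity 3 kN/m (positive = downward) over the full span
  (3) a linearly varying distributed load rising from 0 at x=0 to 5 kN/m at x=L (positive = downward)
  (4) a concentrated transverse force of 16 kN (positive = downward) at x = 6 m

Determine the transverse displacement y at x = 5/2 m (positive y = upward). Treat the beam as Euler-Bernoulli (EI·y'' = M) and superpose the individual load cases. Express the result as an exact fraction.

Load 1 — point force P=20 kN at a=15/2 m (b=L-a=5/2):
  y_1 = -Pb²x²(3aL-(3a+b)x)/(6L³EI)  [x≤a] = -20·(5/2)²·(5/2)²·(3·(15/2)·10-(3·(15/2)+(5/2))·(5/2))/(6·10³·200000) = -13/122880 m
Load 2 — uniform load w=3 kN/m over full span:
  y_2 = -wx²(L-x)²/(24EI) = -3·(5/2)²·(10-(5/2))²/(24·200000) = -9/40960 m
Load 3 — triangular load w₀=5 kN/m (0→w₀ over full span):
  y_3 = -w₀x²(L-x)²(x+2L)/(120LEI) = -5·(5/2)²·(10-(5/2))²·((5/2)+2·10)/(120·10·200000) = -27/163840 m
Load 4 — point force P=16 kN at a=6 m (b=L-a=4):
  y_4 = -Pb²x²(3aL-(3a+b)x)/(6L³EI)  [x≤a] = -16·4²·(5/2)²·(3·6·10-(3·6+4)·(5/2))/(6·10³·200000) = -1/6000 m
Superposition: y = Σ y_i = -2691/4096000 m ≈ -0.000657 m

y(5/2) = -2691/4096000 m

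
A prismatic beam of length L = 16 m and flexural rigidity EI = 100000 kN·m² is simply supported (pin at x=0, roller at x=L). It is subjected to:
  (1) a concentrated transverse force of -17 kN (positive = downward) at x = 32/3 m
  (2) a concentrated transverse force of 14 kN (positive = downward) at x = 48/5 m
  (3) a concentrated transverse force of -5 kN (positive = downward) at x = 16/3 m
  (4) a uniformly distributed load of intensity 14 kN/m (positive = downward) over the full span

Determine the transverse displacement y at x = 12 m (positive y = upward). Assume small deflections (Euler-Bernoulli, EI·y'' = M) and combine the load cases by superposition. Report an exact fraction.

y(12) = -859693/10546875 m

Load 1 — point force P=-17 kN at a=32/3 m (b=L-a=16/3):
  y_1 = -Pa(L-x)(2Lx-a²-x²)/(6LEI)  [x>a] = -(-17)·(32/3)·(16-12)·(2·16·12-(32/3)²-12²)/(6·16·100000) = 2414/253125 m
Load 2 — point force P=14 kN at a=48/5 m (b=L-a=32/5):
  y_2 = -Pa(L-x)(2Lx-a²-x²)/(6LEI)  [x>a] = -14·(48/5)·(16-12)·(2·16·12-(48/5)²-12²)/(6·16·100000) = -3234/390625 m
Load 3 — point force P=-5 kN at a=16/3 m (b=L-a=32/3):
  y_3 = -Pa(L-x)(2Lx-a²-x²)/(6LEI)  [x>a] = -(-5)·(16/3)·(16-12)·(2·16·12-(16/3)²-12²)/(6·16·100000) = 119/50625 m
Load 4 — uniform load w=14 kN/m over full span:
  y_4 = -wx(L³-2Lx²+x³)/(24EI) = -14·12·(16³-2·16·12²+12³)/(24·100000) = -266/3125 m
Superposition: y = Σ y_i = -859693/10546875 m ≈ -0.081512 m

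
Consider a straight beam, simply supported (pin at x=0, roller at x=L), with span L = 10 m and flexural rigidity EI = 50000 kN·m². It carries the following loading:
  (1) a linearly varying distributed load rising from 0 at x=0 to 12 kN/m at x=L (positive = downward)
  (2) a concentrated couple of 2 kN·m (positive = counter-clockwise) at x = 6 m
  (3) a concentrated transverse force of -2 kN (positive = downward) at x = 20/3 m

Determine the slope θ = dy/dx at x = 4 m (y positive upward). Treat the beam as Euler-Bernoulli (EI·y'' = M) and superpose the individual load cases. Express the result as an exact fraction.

Load 1 — triangular load w₀=12 kN/m (0→w₀ over full span):
  θ_1 = -w₀(7L⁴-30L²x²+15x⁴)/(360LEI) = -12·(7·10⁴-30·10²·4²+15·4⁴)/(360·10·50000) = -323/187500 rad
Load 2 — applied couple M₀=2 kN·m at a=6 m (b=L-a=4):
  θ_2 = (M₀x²/(2L)+C₁)/EI  [x≤a] with C₁=M₀(3b²-L²)/(6L)=-26/15 = (2·4²/(2·10)+(-26/15))/50000 = -1/375000 rad
Load 3 — point force P=-2 kN at a=20/3 m (b=L-a=10/3):
  θ_3 = -Pb(L²-b²-3x²)/(6LEI)  [x≤a] = -(-2)·(10/3)·(10²-(10/3)²-3·4²)/(6·10·50000) = 23/253125 rad
Superposition: θ = Σ θ_i = -16549/10125000 rad ≈ -0.001634 rad

θ(4) = -16549/10125000 rad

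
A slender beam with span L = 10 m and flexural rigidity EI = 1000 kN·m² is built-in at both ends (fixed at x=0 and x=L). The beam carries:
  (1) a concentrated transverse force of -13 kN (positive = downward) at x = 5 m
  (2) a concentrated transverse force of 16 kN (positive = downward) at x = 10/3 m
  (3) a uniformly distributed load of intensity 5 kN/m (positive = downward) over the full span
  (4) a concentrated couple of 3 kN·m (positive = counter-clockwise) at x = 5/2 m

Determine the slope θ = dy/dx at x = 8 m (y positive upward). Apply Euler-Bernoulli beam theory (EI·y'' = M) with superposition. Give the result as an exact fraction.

θ(8) = 9371/270000 rad

Load 1 — point force P=-13 kN at a=5 m (b=L-a=5):
  θ_1 = Pa²(L-x)(2bL-(3b+a)(L-x))/(2L³EI)  [x>a] = (-13)·5²·(10-8)·(2·5·10-(3·5+5)·(10-8))/(2·10³·1000) = -39/2000 rad
Load 2 — point force P=16 kN at a=10/3 m (b=L-a=20/3):
  θ_2 = Pa²(L-x)(2bL-(3b+a)(L-x))/(2L³EI)  [x>a] = 16·(10/3)²·(10-8)·(2·(20/3)·10-(3·(20/3)+(10/3))·(10-8))/(2·10³·1000) = 52/3375 rad
Load 3 — uniform load w=5 kN/m over full span:
  θ_3 = -wx(L-x)(L-2x)/(12EI) = -5·8·(10-8)·(10-2·8)/(12·1000) = 1/25 rad
Load 4 — applied couple M₀=3 kN·m at a=5/2 m (b=L-a=15/2):
  θ_4 = (R_Ax²/2 - M_Ax - M₀(x-a))/EI  [x>a] with R_A=27/80, M_A=-9/16 = ((27/80)·8²/2 - (-9/16)·8 - 3·(8-(5/2)))/1000 = -3/2500 rad
Superposition: θ = Σ θ_i = 9371/270000 rad ≈ 0.034707 rad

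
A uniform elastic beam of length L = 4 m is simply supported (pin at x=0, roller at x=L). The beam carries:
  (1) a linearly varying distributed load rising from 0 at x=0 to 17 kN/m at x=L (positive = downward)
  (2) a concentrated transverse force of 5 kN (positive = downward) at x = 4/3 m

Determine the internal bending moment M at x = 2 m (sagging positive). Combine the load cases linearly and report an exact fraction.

Load 1 — triangular load w₀=17 kN/m (0→w₀ over full span):
  M_1 = w₀Lx/6 - w₀x³/(6L) = 17·4·2/6 - 17·2³/(6·4) = 17 kN·m
Load 2 — point force P=5 kN at a=4/3 m (b=L-a=8/3):
  M_2 = Pa(L-x)/L  [x>a] = 5·(4/3)·(4-2)/4 = 10/3 kN·m
Superposition: M = Σ M_i = 61/3 kN·m ≈ 20.333333 kN·m

M(2) = 61/3 kN·m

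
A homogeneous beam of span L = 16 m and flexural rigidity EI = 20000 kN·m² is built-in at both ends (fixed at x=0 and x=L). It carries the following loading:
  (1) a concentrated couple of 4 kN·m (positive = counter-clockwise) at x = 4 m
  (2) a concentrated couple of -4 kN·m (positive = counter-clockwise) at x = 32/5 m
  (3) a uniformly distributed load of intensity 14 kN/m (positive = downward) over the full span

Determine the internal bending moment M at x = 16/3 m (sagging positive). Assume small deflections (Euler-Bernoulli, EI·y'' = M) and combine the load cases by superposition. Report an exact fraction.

Load 1 — applied couple M₀=4 kN·m at a=4 m (b=L-a=12):
  M_1 = R_Ax - M_A - M₀  [x>a] with R_A=9/32, M_A=-3/4 = (9/32)·(16/3) - (-3/4) - 4 = -7/4 kN·m
Load 2 — applied couple M₀=-4 kN·m at a=32/5 m (b=L-a=48/5):
  M_2 = R_Ax - M_A  [x≤a] with R_A=-9/25, M_A=-12/25 = (-9/25)·(16/3) - (-12/25) = -36/25 kN·m
Load 3 — uniform load w=14 kN/m over full span:
  M_3 = wLx/2 - wL²/12 - wx²/2 = 14·16·(16/3)/2 - 14·16²/12 - 14·(16/3)²/2 = 896/9 kN·m
Superposition: M = Σ M_i = 86729/900 kN·m ≈ 96.365556 kN·m

M(16/3) = 86729/900 kN·m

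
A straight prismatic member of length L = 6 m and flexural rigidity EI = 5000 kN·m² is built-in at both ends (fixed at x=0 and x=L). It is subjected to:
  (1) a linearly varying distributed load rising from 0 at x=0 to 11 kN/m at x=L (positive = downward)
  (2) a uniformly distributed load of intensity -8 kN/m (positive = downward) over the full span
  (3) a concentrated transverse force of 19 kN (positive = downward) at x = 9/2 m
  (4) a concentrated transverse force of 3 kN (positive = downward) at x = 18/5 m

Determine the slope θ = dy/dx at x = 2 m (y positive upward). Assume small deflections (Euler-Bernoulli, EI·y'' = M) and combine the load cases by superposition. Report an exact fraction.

θ(2) = -14623/22500000 rad

Load 1 — triangular load w₀=11 kN/m (0→w₀ over full span):
  θ_1 = -w₀(2x(L-x)(L-2x)(x+2L)+x²(L-x)²)/(120LEI) = -11·(2·2·(6-2)·(6-2·2)·(2+2·6)+2²·(6-2)²)/(120·6·5000) = -44/28125 rad
Load 2 — uniform load w=-8 kN/m over full span:
  θ_2 = -wx(L-x)(L-2x)/(12EI) = -(-8)·2·(6-2)·(6-2·2)/(12·5000) = 4/1875 rad
Load 3 — point force P=19 kN at a=9/2 m (b=L-a=3/2):
  θ_3 = -Pb²x(2aL-(3a+b)x)/(2L³EI)  [x≤a] = -19·(3/2)²·2·(2·(9/2)·6-(3·(9/2)+(3/2))·2)/(2·6³·5000) = -19/20000 rad
Load 4 — point force P=3 kN at a=18/5 m (b=L-a=12/5):
  θ_4 = -Pb²x(2aL-(3a+b)x)/(2L³EI)  [x≤a] = -3·(12/5)²·2·(2·(18/5)·6-(3·(18/5)+(12/5))·2)/(2·6³·5000) = -21/78125 rad
Superposition: θ = Σ θ_i = -14623/22500000 rad ≈ -0.000650 rad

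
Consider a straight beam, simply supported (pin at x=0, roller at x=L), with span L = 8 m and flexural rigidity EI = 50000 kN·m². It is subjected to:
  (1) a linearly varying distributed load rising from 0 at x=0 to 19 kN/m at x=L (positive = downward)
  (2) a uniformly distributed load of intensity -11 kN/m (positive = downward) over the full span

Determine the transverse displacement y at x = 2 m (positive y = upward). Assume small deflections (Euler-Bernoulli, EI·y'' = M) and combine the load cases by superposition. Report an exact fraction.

y(2) = 437/300000 m

Load 1 — triangular load w₀=19 kN/m (0→w₀ over full span):
  y_1 = -w₀x(7L⁴-10L²x²+3x⁴)/(360LEI) = -19·2·(7·8⁴-10·8²·2²+3·2⁴)/(360·8·50000) = -2071/300000 m
Load 2 — uniform load w=-11 kN/m over full span:
  y_2 = -wx(L³-2Lx²+x³)/(24EI) = -(-11)·2·(8³-2·8·2²+2³)/(24·50000) = 209/25000 m
Superposition: y = Σ y_i = 437/300000 m ≈ 0.001457 m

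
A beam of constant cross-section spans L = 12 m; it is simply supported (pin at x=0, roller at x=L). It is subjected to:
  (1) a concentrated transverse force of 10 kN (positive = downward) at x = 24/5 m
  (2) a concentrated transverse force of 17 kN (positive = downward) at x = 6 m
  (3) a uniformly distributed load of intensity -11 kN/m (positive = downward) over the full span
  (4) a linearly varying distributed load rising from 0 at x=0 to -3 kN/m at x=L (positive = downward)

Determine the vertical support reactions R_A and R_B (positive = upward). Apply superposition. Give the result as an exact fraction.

R_A = -115/2 kN, R_B = -131/2 kN

Load 1 — point force P=10 kN at a=24/5 m (b=L-a=36/5):
  R_A = Pb/L = 10·(36/5)/12 = 6 kN
  R_B = Pa/L = 10·(24/5)/12 = 4 kN
Load 2 — point force P=17 kN at a=6 m (b=L-a=6):
  R_A = Pb/L = 17·6/12 = 17/2 kN
  R_B = Pa/L = 17·6/12 = 17/2 kN
Load 3 — uniform load w=-11 kN/m over full span:
  R_A = wL/2 = (-11)·12/2 = -66 kN
  R_B = wL/2 = (-11)·12/2 = -66 kN
Load 4 — triangular load w₀=-3 kN/m (0→w₀ over full span):
  R_A = w₀L/6 = (-3)·12/6 = -6 kN
  R_B = w₀L/3 = (-3)·12/3 = -12 kN
Superposition: R_A = -115/2 kN, R_B = -131/2 kN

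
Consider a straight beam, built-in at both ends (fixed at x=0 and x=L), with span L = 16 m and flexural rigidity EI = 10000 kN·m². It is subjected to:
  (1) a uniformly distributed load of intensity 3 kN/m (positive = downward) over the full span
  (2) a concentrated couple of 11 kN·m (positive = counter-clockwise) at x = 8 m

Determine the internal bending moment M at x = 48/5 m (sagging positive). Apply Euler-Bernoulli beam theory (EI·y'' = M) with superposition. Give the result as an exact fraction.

M(48/5) = 2431/100 kN·m

Load 1 — uniform load w=3 kN/m over full span:
  M_1 = wLx/2 - wL²/12 - wx²/2 = 3·16·(48/5)/2 - 3·16²/12 - 3·(48/5)²/2 = 704/25 kN·m
Load 2 — applied couple M₀=11 kN·m at a=8 m (b=L-a=8):
  M_2 = R_Ax - M_A - M₀  [x>a] with R_A=33/32, M_A=11/4 = (33/32)·(48/5) - (11/4) - 11 = -77/20 kN·m
Superposition: M = Σ M_i = 2431/100 kN·m ≈ 24.310000 kN·m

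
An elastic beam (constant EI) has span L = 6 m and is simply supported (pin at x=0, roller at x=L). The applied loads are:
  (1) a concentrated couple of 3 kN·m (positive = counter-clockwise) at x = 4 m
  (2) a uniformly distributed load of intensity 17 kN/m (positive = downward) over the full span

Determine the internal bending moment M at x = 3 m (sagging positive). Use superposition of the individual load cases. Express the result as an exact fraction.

M(3) = 78 kN·m

Load 1 — applied couple M₀=3 kN·m at a=4 m (b=L-a=2):
  M_1 = M₀x/L  [x≤a] = 3·3/6 = 3/2 kN·m
Load 2 — uniform load w=17 kN/m over full span:
  M_2 = wx(L-x)/2 = 17·3·(6-3)/2 = 153/2 kN·m
Superposition: M = Σ M_i = 78 kN·m ≈ 78.000000 kN·m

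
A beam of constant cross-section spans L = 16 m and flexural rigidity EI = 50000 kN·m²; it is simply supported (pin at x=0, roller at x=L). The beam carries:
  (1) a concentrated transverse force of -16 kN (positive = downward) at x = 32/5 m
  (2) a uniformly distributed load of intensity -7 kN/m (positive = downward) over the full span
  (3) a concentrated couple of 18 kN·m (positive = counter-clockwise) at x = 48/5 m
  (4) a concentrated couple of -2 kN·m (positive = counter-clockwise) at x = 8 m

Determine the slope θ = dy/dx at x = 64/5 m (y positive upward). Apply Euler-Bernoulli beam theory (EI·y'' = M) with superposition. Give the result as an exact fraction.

θ(64/5) = -106171/4687500 rad

Load 1 — point force P=-16 kN at a=32/5 m (b=L-a=48/5):
  θ_1 = -Pa(2L²-6Lx+3x²+a²)/(6LEI)  [x>a] = -(-16)·(32/5)·(2·16²-6·16·(64/5)+3·(64/5)²+(32/5)²)/(6·16·50000) = -1536/390625 rad
Load 2 — uniform load w=-7 kN/m over full span:
  θ_2 = -w(L³-6Lx²+4x³)/(24EI) = -(-7)·(16³-6·16·(64/5)²+4·(64/5)³)/(24·50000) = -7392/390625 rad
Load 3 — applied couple M₀=18 kN·m at a=48/5 m (b=L-a=32/5):
  θ_3 = (M₀x²/(2L)-M₀(x-a)+C₁)/EI  [x>a] with C₁=M₀(3b²-L²)/(6L)=-624/25 = (18·(64/5)²/(2·16)-18·((64/5)-(48/5))+(-624/25))/50000 = 3/15625 rad
Load 4 — applied couple M₀=-2 kN·m at a=8 m (b=L-a=8):
  θ_4 = (M₀x²/(2L)-M₀(x-a)+C₁)/EI  [x>a] with C₁=M₀(3b²-L²)/(6L)=4/3 = ((-2)·(64/5)²/(2·16)-(-2)·((64/5)-8)+(4/3))/50000 = 13/937500 rad
Superposition: θ = Σ θ_i = -106171/4687500 rad ≈ -0.022650 rad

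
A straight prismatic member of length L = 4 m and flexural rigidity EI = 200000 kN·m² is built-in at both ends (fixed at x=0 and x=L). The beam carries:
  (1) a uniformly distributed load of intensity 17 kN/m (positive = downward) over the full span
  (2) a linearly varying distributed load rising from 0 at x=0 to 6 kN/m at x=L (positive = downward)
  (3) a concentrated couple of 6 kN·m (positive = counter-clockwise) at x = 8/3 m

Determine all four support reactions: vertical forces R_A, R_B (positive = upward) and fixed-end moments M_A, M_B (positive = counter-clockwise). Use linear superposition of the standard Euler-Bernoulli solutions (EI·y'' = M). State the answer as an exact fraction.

Load 1 — uniform load w=17 kN/m over full span:
  R_A = wL/2 = 17·4/2 = 34 kN
  M_A = wL²/12 = 17·4²/12 = 68/3 kN·m
  R_B = wL/2 = 17·4/2 = 34 kN
  M_B = -wL²/12 = -17·4²/12 = -68/3 kN·m
Load 2 — triangular load w₀=6 kN/m (0→w₀ over full span):
  R_A = 3w₀L/20 = 3·6·4/20 = 18/5 kN
  M_A = w₀L²/30 = 6·4²/30 = 16/5 kN·m
  R_B = 7w₀L/20 = 7·6·4/20 = 42/5 kN
  M_B = -w₀L²/20 = -6·4²/20 = -24/5 kN·m
Load 3 — applied couple M₀=6 kN·m at a=8/3 m (b=L-a=4/3):
  R_A = 6M₀ab/L³ = 6·6·(8/3)·(4/3)/4³ = 2 kN
  M_A = M₀b(2a-b)/L² = 6·(4/3)·(2·(8/3)-(4/3))/4² = 2 kN·m
  R_B = -6M₀ab/L³ = -6·6·(8/3)·(4/3)/4³ = -2 kN
  M_B = M₀a(2b-a)/L² = 6·(8/3)·(2·(4/3)-(8/3))/4² = 0 kN·m
Superposition: R_A = 198/5 kN, M_A = 418/15 kN·m, R_B = 202/5 kN, M_B = -412/15 kN·m

R_A = 198/5 kN, M_A = 418/15 kN·m, R_B = 202/5 kN, M_B = -412/15 kN·m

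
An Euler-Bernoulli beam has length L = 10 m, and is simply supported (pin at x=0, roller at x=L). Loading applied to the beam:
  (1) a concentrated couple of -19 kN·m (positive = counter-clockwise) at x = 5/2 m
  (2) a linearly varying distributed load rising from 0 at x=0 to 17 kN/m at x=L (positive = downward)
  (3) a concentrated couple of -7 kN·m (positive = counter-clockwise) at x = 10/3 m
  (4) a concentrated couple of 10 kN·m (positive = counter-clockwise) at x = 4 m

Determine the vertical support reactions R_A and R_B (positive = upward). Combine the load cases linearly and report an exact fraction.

R_A = 401/15 kN, R_B = 874/15 kN

Load 1 — applied couple M₀=-19 kN·m at a=5/2 m (b=L-a=15/2):
  R_A = M₀/L = (-19)/10 = -19/10 kN
  R_B = -M₀/L = -(-19)/10 = 19/10 kN
Load 2 — triangular load w₀=17 kN/m (0→w₀ over full span):
  R_A = w₀L/6 = 17·10/6 = 85/3 kN
  R_B = w₀L/3 = 17·10/3 = 170/3 kN
Load 3 — applied couple M₀=-7 kN·m at a=10/3 m (b=L-a=20/3):
  R_A = M₀/L = (-7)/10 = -7/10 kN
  R_B = -M₀/L = -(-7)/10 = 7/10 kN
Load 4 — applied couple M₀=10 kN·m at a=4 m (b=L-a=6):
  R_A = M₀/L = 10/10 = 1 kN
  R_B = -M₀/L = -10/10 = -1 kN
Superposition: R_A = 401/15 kN, R_B = 874/15 kN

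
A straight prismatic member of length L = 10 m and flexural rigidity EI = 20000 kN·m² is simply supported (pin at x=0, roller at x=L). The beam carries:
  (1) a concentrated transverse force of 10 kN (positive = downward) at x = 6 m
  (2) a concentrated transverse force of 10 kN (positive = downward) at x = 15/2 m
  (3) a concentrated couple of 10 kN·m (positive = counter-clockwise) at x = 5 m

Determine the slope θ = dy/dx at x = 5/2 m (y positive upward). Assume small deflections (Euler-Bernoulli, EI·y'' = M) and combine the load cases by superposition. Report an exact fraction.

Load 1 — point force P=10 kN at a=6 m (b=L-a=4):
  θ_1 = -Pb(L²-b²-3x²)/(6LEI)  [x≤a] = -10·4·(10²-4²-3·(5/2)²)/(6·10·20000) = -87/40000 rad
Load 2 — point force P=10 kN at a=15/2 m (b=L-a=5/2):
  θ_2 = -Pb(L²-b²-3x²)/(6LEI)  [x≤a] = -10·(5/2)·(10²-(5/2)²-3·(5/2)²)/(6·10·20000) = -1/640 rad
Load 3 — applied couple M₀=10 kN·m at a=5 m (b=L-a=5):
  θ_3 = (M₀x²/(2L)+C₁)/EI  [x≤a] with C₁=M₀(3b²-L²)/(6L)=-25/6 = (10·(5/2)²/(2·10)+(-25/6))/20000 = -1/19200 rad
Superposition: θ = Σ θ_i = -1819/480000 rad ≈ -0.003790 rad

θ(5/2) = -1819/480000 rad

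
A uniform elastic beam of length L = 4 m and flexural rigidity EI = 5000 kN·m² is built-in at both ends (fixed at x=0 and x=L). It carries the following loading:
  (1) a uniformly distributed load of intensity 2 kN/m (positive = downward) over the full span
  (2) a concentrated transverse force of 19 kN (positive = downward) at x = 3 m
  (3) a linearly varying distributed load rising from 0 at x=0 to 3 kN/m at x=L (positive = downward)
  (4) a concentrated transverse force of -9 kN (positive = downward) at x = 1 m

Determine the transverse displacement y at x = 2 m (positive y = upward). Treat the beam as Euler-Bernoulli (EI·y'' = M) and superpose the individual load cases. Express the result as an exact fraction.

y(2) = -1/1250 m

Load 1 — uniform load w=2 kN/m over full span:
  y_1 = -wx²(L-x)²/(24EI) = -2·2²·(4-2)²/(24·5000) = -1/3750 m
Load 2 — point force P=19 kN at a=3 m (b=L-a=1):
  y_2 = -Pb²x²(3aL-(3a+b)x)/(6L³EI)  [x≤a] = -19·1²·2²·(3·3·4-(3·3+1)·2)/(6·4³·5000) = -19/30000 m
Load 3 — triangular load w₀=3 kN/m (0→w₀ over full span):
  y_3 = -w₀x²(L-x)²(x+2L)/(120LEI) = -3·2²·(4-2)²·(2+2·4)/(120·4·5000) = -1/5000 m
Load 4 — point force P=-9 kN at a=1 m (b=L-a=3):
  y_4 = -Pa²(L-x)²(3bL-(3b+a)(L-x))/(6L³EI)  [x>a] = -(-9)·1²·(4-2)²·(3·3·4-(3·3+1)·(4-2))/(6·4³·5000) = 3/10000 m
Superposition: y = Σ y_i = -1/1250 m ≈ -0.000800 m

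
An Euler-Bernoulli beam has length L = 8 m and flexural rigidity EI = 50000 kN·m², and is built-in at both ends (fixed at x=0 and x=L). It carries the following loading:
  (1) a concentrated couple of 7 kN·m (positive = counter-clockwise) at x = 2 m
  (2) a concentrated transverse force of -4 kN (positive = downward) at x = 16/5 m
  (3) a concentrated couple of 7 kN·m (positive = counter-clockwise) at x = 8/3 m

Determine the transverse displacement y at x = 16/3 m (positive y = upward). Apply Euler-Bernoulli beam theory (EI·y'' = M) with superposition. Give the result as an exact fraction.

y(16/3) = 239179/759375000 m

Load 1 — applied couple M₀=7 kN·m at a=2 m (b=L-a=6):
  y_1 = (R_Ax³/6 - M_Ax²/2 - M₀(x-a)²/2)/EI  [x>a] with R_A=63/64, M_A=-21/16 = ((63/64)·(16/3)³/6 - (-21/16)·(16/3)²/2 - 7·((16/3)-2)²/2)/50000 = 7/75000 m
Load 2 — point force P=-4 kN at a=16/5 m (b=L-a=24/5):
  y_2 = -Pa²(L-x)²(3bL-(3b+a)(L-x))/(6L³EI)  [x>a] = -(-4)·(16/5)²·(8-(16/3))²·(3·(24/5)·8-(3·(24/5)+(16/5))·(8-(16/3)))/(6·8³·50000) = 4096/31640625 m
Load 3 — applied couple M₀=7 kN·m at a=8/3 m (b=L-a=16/3):
  y_3 = (R_Ax³/6 - M_Ax²/2 - M₀(x-a)²/2)/EI  [x>a] with R_A=7/6, M_A=0 = ((7/6)·(16/3)³/6 - 0·(16/3)²/2 - 7·((16/3)-(8/3))²/2)/50000 = 14/151875 m
Superposition: y = Σ y_i = 239179/759375000 m ≈ 0.000315 m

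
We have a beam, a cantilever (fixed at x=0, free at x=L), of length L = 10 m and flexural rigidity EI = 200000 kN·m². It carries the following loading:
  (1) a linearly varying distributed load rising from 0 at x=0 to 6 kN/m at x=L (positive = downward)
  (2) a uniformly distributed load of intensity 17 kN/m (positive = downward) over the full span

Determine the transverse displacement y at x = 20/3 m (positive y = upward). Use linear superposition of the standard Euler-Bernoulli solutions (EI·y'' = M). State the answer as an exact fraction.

y(20/3) = -1813/24300 m

Load 1 — triangular load w₀=6 kN/m (0→w₀ over full span):
  y_1 = (w₀Lx³/12-w₀L²x²/6-w₀x⁵/(120L))/EI = (6·10·(20/3)³/12-6·10²·(20/3)²/6-6·(20/3)⁵/(120·10))/200000 = -92/6075 m
Load 2 — uniform load w=17 kN/m over full span:
  y_2 = -wx²(x²-4Lx+6L²)/(24EI) = -17·(20/3)²·((20/3)²-4·10·(20/3)+6·10²)/(24·200000) = -289/4860 m
Superposition: y = Σ y_i = -1813/24300 m ≈ -0.074609 m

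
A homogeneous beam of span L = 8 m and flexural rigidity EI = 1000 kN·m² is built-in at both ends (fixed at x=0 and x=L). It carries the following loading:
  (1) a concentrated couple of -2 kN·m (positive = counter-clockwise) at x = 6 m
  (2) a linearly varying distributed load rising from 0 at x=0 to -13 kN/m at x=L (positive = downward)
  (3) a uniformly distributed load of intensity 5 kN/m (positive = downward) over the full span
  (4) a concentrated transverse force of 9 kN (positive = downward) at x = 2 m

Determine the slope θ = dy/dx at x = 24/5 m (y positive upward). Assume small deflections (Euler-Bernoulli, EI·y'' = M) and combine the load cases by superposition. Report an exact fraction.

Load 1 — applied couple M₀=-2 kN·m at a=6 m (b=L-a=2):
  θ_1 = (R_Ax²/2 - M_Ax)/EI  [x≤a] with R_A=-9/32, M_A=-5/8 = ((-9/32)·(24/5)²/2 - (-5/8)·(24/5))/1000 = -3/12500 rad
Load 2 — triangular load w₀=-13 kN/m (0→w₀ over full span):
  θ_2 = -w₀(2x(L-x)(L-2x)(x+2L)+x²(L-x)²)/(120LEI) = -(-13)·(2·(24/5)·(8-(24/5))·(8-2·(24/5))·((24/5)+2·8)+(24/5)²·(8-(24/5))²)/(120·8·1000) = -832/78125 rad
Load 3 — uniform load w=5 kN/m over full span:
  θ_3 = -wx(L-x)(L-2x)/(12EI) = -5·(24/5)·(8-(24/5))·(8-2·(24/5))/(12·1000) = 32/3125 rad
Load 4 — point force P=9 kN at a=2 m (b=L-a=6):
  θ_4 = Pa²(L-x)(2bL-(3b+a)(L-x))/(2L³EI)  [x>a] = 9·2²·(8-(24/5))·(2·6·8-(3·6+2)·(8-(24/5)))/(2·8³·1000) = 9/2500 rad
Superposition: θ = Σ θ_i = 461/156250 rad ≈ 0.002950 rad

θ(24/5) = 461/156250 rad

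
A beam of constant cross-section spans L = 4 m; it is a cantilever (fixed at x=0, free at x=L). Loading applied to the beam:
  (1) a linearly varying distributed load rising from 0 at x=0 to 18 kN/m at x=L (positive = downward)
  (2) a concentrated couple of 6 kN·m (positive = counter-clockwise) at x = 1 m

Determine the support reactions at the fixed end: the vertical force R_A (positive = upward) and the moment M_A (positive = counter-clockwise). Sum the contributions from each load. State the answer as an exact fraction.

R_A = 36 kN, M_A = 90 kN·m

Load 1 — triangular load w₀=18 kN/m (0→w₀ over full span):
  R_A = w₀L/2 = 18·4/2 = 36 kN
  M_A = w₀L²/3 = 18·4²/3 = 96 kN·m
Load 2 — applied couple M₀=6 kN·m at a=1 m (b=L-a=3):
  R_A = 0 kN
  M_A = -M₀ = -6 kN·m
Superposition: R_A = 36 kN, M_A = 90 kN·m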